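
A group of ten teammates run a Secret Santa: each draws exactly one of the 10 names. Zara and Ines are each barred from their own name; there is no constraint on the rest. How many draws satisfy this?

2943360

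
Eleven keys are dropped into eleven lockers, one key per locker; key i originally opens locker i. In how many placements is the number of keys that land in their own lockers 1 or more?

25232230

Sum C(11,i)·!(11-i) for i = 1..11:
  i=1: C(11,1)·!10 = 11·1334961 = 14684571
  i=2: C(11,2)·!9 = 55·133496 = 7342280
  i=3: C(11,3)·!8 = 165·14833 = 2447445
  i=4: C(11,4)·!7 = 330·1854 = 611820
  i=5: C(11,5)·!6 = 462·265 = 122430
  i=6: C(11,6)·!5 = 462·44 = 20328
  i=7: C(11,7)·!4 = 330·9 = 2970
  i=8: C(11,8)·!3 = 165·2 = 330
  i=9: C(11,9)·!2 = 55·1 = 55
  i=10: C(11,10)·!1 = 11·0 = 0
  i=11: C(11,11)·!0 = 1·1 = 1
Total = 25232230.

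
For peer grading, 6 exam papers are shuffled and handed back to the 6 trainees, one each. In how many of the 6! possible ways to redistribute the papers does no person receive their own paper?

!6 is the nearest integer to 6!/e.
6! = 720, and 720/e ≈ 264.87, so !6 = 265.

265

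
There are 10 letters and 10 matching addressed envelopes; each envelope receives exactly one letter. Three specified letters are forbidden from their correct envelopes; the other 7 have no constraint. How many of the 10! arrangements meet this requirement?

2656080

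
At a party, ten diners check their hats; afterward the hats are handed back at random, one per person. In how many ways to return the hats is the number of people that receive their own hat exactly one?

1334960

Pick the single fixed position: C(10,1) = 10 ways.
The remaining 9 must be deranged: !9 = 133496.
Total: 10 × 133496 = 1334960.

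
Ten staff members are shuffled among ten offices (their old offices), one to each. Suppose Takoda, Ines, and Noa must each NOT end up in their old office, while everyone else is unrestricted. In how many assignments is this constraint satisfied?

Let A_j be the event that the j-th constrained one is fixed. By inclusion-exclusion over the 3 events:
Σ_{j=0}^{3} (-1)^j C(3,j)(10-j)!
= C(3,0)·10! - C(3,1)·9! + C(3,2)·8! - C(3,3)·7!
= 3628800 - 1088640 + 120960 - 5040
= 2656080

2656080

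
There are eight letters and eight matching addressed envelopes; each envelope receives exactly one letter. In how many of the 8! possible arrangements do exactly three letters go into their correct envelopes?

2464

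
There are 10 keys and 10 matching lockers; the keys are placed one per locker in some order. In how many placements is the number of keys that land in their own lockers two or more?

958879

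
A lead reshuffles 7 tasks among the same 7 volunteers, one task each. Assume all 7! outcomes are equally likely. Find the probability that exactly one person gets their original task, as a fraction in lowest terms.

53/144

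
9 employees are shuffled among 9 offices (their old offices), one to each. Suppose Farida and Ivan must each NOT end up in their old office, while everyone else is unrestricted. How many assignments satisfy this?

287280

Let A_j be the event that the j-th constrained one is fixed. By inclusion-exclusion over the 2 events:
Σ_{j=0}^{2} (-1)^j C(2,j)(9-j)!
= C(2,0)·9! - C(2,1)·8! + C(2,2)·7!
= 362880 - 80640 + 5040
= 287280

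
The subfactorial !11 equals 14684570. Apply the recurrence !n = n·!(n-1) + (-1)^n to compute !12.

176214841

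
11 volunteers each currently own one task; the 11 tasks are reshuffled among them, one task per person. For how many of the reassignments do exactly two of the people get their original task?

7342280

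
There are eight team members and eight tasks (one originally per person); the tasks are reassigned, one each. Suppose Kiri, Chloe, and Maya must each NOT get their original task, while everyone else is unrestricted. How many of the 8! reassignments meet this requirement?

Inclusion-exclusion on the 3 forbidden self-matches:
Σ_{j=0}^{3} (-1)^j C(3,j)(8-j)!
= C(3,0)·8! - C(3,1)·7! + C(3,2)·6! - C(3,3)·5!
= 40320 - 15120 + 2160 - 120
= 27240

27240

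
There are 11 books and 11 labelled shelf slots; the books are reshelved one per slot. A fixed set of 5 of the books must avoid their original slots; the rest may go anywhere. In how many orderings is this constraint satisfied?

25022880

Let A_j be the event that the j-th constrained one is fixed. By inclusion-exclusion over the 5 events:
Σ_{j=0}^{5} (-1)^j C(5,j)(11-j)!
= C(5,0)·11! - C(5,1)·10! + C(5,2)·9! - C(5,3)·8! + C(5,4)·7! - C(5,5)·6!
= 39916800 - 18144000 + 3628800 - 403200 + 25200 - 720
= 25022880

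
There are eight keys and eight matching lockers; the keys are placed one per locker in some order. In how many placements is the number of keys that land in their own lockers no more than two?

Sum C(8,i)·!(8-i) for i = 0..2:
  i=0: C(8,0)·!8 = 1·14833 = 14833
  i=1: C(8,1)·!7 = 8·1854 = 14832
  i=2: C(8,2)·!6 = 28·265 = 7420
Total = 37085.

37085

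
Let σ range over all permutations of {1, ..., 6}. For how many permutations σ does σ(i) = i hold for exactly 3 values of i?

40

Choose which 3 of the 6 are fixed: C(6,3) = 20.
The other 3 form a derangement: !3 = 2.
Total: 20 × 2 = 40.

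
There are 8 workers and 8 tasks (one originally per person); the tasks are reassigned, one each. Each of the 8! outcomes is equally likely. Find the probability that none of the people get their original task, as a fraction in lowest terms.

2119/5760

Favorable outcomes: !8 = 14833.
Total outcomes: 8! = 40320.
Probability = 14833/40320 = 2119/5760.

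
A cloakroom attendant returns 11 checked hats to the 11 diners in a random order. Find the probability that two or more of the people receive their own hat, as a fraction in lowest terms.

10547659/39916800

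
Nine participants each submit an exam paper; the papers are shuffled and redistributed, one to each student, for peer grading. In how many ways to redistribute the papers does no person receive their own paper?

!9 is the nearest integer to 9!/e.
9! = 362880, and 362880/e ≈ 133496.09, so !9 = 133496.

133496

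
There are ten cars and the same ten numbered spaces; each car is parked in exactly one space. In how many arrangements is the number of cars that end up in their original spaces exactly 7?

240

Pick the 7 fixed positions: C(10,7) = 120 ways.
The other 3 form a derangement: !3 = 2.
Total: 120 × 2 = 240.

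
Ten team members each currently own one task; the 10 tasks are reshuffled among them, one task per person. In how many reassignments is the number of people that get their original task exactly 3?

Pick the 3 fixed positions: C(10,3) = 120 ways.
The remaining 7 must be deranged: !7 = 1854.
Total: 120 × 1854 = 222480.

222480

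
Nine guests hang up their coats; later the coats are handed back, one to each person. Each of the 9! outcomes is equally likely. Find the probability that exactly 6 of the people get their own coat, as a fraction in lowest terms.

Favorable outcomes: C(9,6)·!3 = 84·2 = 168.
Total outcomes: 9! = 362880.
Probability = 168/362880 = 1/2160.

1/2160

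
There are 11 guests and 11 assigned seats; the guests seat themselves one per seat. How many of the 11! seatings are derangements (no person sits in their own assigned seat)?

14684570

Recurrence: !11 = 10·(!10 + !9).
!11 = 10·(1334961 + 133496) = 10·1468457 = 14684570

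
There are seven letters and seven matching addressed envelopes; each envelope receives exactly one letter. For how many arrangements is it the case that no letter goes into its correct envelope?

1854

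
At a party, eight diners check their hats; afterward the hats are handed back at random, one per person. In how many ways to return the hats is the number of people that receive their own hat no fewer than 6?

29

Sum C(8,i)·!(8-i) for i = 6..8:
  i=6: C(8,6)·!2 = 28·1 = 28
  i=7: C(8,7)·!1 = 8·0 = 0
  i=8: C(8,8)·!0 = 1·1 = 1
Total = 29.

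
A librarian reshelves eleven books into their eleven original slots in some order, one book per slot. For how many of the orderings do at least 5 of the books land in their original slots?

# with exactly i fixed is C(11,i)·!(11-i); sum over i=5..11:
  i=5: C(11,5)·!6 = 462·265 = 122430
  i=6: C(11,6)·!5 = 462·44 = 20328
  i=7: C(11,7)·!4 = 330·9 = 2970
  i=8: C(11,8)·!3 = 165·2 = 330
  i=9: C(11,9)·!2 = 55·1 = 55
  i=10: C(11,10)·!1 = 11·0 = 0
  i=11: C(11,11)·!0 = 1·1 = 1
Total = 146114.

146114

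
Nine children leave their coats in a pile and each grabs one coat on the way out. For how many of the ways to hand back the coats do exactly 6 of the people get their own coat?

168

Choose which 6 of the 9 are fixed: C(9,6) = 84.
The other 3 form a derangement: !3 = 2.
Total: 84 × 2 = 168.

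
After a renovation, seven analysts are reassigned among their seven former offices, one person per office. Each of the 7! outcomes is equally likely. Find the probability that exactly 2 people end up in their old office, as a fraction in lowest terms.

Favorable outcomes: C(7,2)·!5 = 21·44 = 924.
Total outcomes: 7! = 5040.
Probability = 924/5040 = 11/60.

11/60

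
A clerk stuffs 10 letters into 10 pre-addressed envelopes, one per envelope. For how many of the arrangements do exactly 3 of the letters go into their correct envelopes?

Choose which 3 of the 10 are fixed: C(10,3) = 120.
The other 7 form a derangement: !7 = 1854.
Total: 120 × 1854 = 222480.

222480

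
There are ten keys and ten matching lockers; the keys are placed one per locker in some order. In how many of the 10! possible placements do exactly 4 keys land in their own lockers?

Choose which 4 of the 10 are fixed: C(10,4) = 210.
The remaining 6 must be deranged: !6 = 265.
Total: 210 × 265 = 55650.

55650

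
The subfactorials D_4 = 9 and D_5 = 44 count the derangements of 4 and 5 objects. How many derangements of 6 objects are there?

D_6 = (6-1)·(D_5 + D_4) = 5·(44 + 9) = 5·53 = 265.

265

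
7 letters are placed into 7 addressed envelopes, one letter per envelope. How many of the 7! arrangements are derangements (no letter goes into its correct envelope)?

1854

Use !n = n·!(n-1) + (-1)^n.
!7 = 7·265 - 1 = 1854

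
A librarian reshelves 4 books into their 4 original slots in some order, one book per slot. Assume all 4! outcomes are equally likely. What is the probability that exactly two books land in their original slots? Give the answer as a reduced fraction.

Favorable outcomes: C(4,2)·!2 = 6·1 = 6.
Total outcomes: 4! = 24.
Probability = 6/24 = 1/4.

1/4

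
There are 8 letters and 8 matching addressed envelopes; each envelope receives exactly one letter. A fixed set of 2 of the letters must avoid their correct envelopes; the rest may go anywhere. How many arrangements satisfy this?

Let A_j be the event that the j-th constrained one is fixed. By inclusion-exclusion over the 2 events:
Σ_{j=0}^{2} (-1)^j C(2,j)(8-j)!
= C(2,0)·8! - C(2,1)·7! + C(2,2)·6!
= 40320 - 10080 + 720
= 30960

30960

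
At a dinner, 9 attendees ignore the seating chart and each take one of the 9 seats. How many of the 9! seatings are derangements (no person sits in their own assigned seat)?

Use !n = n·!(n-1) + (-1)^n.
!9 = 9·14833 - 1 = 133496

133496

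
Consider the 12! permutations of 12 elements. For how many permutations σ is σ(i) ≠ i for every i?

176214841

!12 = 12! · Σ_{k=0}^{12} (-1)^k/k!
= 12! - 12!/1! + 12!/2! - 12!/3! + 12!/4! - 12!/5! + 12!/6! - 12!/7! + 12!/8! - 12!/9! + 12!/10! - 12!/11! + 12!/12!
= 479001600 - 479001600 + 239500800 - 79833600 + 19958400 - 3991680 + 665280 - 95040 + 11880 - 1320 + 132 - 12 + 1
= 176214841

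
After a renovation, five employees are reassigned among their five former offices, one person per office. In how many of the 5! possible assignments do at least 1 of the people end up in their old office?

# with exactly i fixed is C(5,i)·!(5-i); sum over i=1..5:
  i=1: C(5,1)·!4 = 5·9 = 45
  i=2: C(5,2)·!3 = 10·2 = 20
  i=3: C(5,3)·!2 = 10·1 = 10
  i=4: C(5,4)·!1 = 5·0 = 0
  i=5: C(5,5)·!0 = 1·1 = 1
Total = 76.

76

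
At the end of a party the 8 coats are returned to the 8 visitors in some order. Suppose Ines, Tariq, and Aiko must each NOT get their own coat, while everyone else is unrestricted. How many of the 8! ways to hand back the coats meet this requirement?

Let A_j be the event that the j-th constrained one is fixed. By inclusion-exclusion over the 3 events:
Σ_{j=0}^{3} (-1)^j C(3,j)(8-j)!
= C(3,0)·8! - C(3,1)·7! + C(3,2)·6! - C(3,3)·5!
= 40320 - 15120 + 2160 - 120
= 27240

27240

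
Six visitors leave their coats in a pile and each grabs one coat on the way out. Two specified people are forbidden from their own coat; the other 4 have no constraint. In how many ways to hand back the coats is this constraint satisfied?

504

Inclusion-exclusion on the 2 forbidden self-matches:
Σ_{j=0}^{2} (-1)^j C(2,j)(6-j)!
= C(2,0)·6! - C(2,1)·5! + C(2,2)·4!
= 720 - 240 + 24
= 504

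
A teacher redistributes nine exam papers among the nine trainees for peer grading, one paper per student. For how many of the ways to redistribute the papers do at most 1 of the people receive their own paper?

266993

Sum C(9,i)·!(9-i) for i = 0..1:
  i=0: C(9,0)·!9 = 1·133496 = 133496
  i=1: C(9,1)·!8 = 9·14833 = 133497
Total = 266993.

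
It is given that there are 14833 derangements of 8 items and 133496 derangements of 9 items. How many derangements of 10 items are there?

!10 = (10-1)·(!9 + !8) = 9·(133496 + 14833) = 9·148329 = 1334961.

1334961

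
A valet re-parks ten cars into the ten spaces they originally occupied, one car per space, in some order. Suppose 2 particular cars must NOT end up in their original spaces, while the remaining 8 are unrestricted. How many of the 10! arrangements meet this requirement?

Inclusion-exclusion on the 2 forbidden self-matches:
Σ_{j=0}^{2} (-1)^j C(2,j)(10-j)!
= C(2,0)·10! - C(2,1)·9! + C(2,2)·8!
= 3628800 - 725760 + 40320
= 2943360

2943360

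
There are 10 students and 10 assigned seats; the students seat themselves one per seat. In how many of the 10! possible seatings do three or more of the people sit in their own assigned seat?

291394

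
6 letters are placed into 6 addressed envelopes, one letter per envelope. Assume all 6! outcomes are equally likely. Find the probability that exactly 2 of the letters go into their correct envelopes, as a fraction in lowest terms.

3/16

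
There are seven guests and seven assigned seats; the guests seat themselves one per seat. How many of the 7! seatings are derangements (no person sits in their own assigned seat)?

1854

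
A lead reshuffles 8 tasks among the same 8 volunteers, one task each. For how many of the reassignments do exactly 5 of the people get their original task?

112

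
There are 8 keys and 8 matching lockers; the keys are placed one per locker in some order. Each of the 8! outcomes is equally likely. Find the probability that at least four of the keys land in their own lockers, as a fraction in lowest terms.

Favorable outcomes: Σ_{i≥4} C(8,i)·!(8-i) = 70·9 + 56·2 + 28·1 + 8·0 + 1·1 = 771.
Total outcomes: 8! = 40320.
Probability = 771/40320 = 257/13440.

257/13440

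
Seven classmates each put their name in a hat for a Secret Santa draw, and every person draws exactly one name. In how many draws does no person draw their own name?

1854

!7 is the nearest integer to 7!/e.
7! = 5040, and 5040/e ≈ 1854.11, so !7 = 1854.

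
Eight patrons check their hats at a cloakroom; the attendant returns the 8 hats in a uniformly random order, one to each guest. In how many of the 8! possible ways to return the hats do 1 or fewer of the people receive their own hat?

29665

# with exactly i fixed is C(8,i)·!(8-i); sum over i=0..1:
  i=0: C(8,0)·!8 = 1·14833 = 14833
  i=1: C(8,1)·!7 = 8·1854 = 14832
Total = 29665.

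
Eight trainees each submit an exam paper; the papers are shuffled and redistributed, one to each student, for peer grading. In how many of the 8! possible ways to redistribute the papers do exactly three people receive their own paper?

2464

Pick the 3 fixed positions: C(8,3) = 56 ways.
The other 5 form a derangement: !5 = 44.
Total: 56 × 44 = 2464.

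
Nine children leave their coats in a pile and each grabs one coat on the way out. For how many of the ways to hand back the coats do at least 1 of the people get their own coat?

229384

Sum C(9,i)·!(9-i) for i = 1..9:
  i=1: C(9,1)·!8 = 9·14833 = 133497
  i=2: C(9,2)·!7 = 36·1854 = 66744
  i=3: C(9,3)·!6 = 84·265 = 22260
  i=4: C(9,4)·!5 = 126·44 = 5544
  i=5: C(9,5)·!4 = 126·9 = 1134
  i=6: C(9,6)·!3 = 84·2 = 168
  i=7: C(9,7)·!2 = 36·1 = 36
  i=8: C(9,8)·!1 = 9·0 = 0
  i=9: C(9,9)·!0 = 1·1 = 1
Total = 229384.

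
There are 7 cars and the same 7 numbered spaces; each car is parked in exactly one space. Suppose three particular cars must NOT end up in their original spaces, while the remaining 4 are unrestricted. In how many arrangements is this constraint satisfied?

3216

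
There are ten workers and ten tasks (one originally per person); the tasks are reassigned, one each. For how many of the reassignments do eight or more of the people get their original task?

# with exactly i fixed is C(10,i)·!(10-i); sum over i=8..10:
  i=8: C(10,8)·!2 = 45·1 = 45
  i=9: C(10,9)·!1 = 10·0 = 0
  i=10: C(10,10)·!0 = 1·1 = 1
Total = 46.

46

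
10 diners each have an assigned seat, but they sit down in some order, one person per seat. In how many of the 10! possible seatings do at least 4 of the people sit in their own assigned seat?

Sum C(10,i)·!(10-i) for i = 4..10:
  i=4: C(10,4)·!6 = 210·265 = 55650
  i=5: C(10,5)·!5 = 252·44 = 11088
  i=6: C(10,6)·!4 = 210·9 = 1890
  i=7: C(10,7)·!3 = 120·2 = 240
  i=8: C(10,8)·!2 = 45·1 = 45
  i=9: C(10,9)·!1 = 10·0 = 0
  i=10: C(10,10)·!0 = 1·1 = 1
Total = 68914.

68914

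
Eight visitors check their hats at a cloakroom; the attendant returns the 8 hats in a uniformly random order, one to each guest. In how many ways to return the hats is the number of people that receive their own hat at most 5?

40291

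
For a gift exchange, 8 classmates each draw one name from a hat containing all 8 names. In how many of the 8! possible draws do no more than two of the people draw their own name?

# with exactly i fixed is C(8,i)·!(8-i); sum over i=0..2:
  i=0: C(8,0)·!8 = 1·14833 = 14833
  i=1: C(8,1)·!7 = 8·1854 = 14832
  i=2: C(8,2)·!6 = 28·265 = 7420
Total = 37085.

37085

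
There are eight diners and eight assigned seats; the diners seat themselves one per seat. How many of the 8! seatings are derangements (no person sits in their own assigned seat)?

!8 is the nearest integer to 8!/e.
8! = 40320, and 40320/e ≈ 14832.90, so !8 = 14833.

14833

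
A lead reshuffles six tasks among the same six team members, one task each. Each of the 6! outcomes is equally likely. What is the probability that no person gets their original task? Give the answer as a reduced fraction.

Favorable outcomes: !6 = 265.
Total outcomes: 6! = 720.
Probability = 265/720 = 53/144.

53/144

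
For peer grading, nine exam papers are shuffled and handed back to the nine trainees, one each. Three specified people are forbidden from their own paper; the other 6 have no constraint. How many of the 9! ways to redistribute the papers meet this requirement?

256320

Inclusion-exclusion on the 3 forbidden self-matches:
Σ_{j=0}^{3} (-1)^j C(3,j)(9-j)!
= C(3,0)·9! - C(3,1)·8! + C(3,2)·7! - C(3,3)·6!
= 362880 - 120960 + 15120 - 720
= 256320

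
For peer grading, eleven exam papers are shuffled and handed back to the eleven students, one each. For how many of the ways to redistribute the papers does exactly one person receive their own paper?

14684571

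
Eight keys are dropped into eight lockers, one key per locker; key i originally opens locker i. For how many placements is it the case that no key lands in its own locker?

The number of derangements of 8 is !8 = Σ_{k=0}^{8} (-1)^k·8!/k!
= 8! - 8!/1! + 8!/2! - 8!/3! + 8!/4! - 8!/5! + 8!/6! - 8!/7! + 8!/8!
= 40320 - 40320 + 20160 - 6720 + 1680 - 336 + 56 - 8 + 1
= 14833

14833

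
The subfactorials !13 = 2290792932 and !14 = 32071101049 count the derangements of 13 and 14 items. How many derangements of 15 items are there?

481066515734

!15 = (15-1)·(!14 + !13) = 14·(32071101049 + 2290792932) = 14·34361893981 = 481066515734.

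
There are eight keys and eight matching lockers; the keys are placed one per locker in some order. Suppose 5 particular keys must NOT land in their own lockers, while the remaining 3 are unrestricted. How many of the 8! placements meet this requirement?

Let A_j be the event that the j-th constrained one is fixed. By inclusion-exclusion over the 5 events:
Σ_{j=0}^{5} (-1)^j C(5,j)(8-j)!
= C(5,0)·8! - C(5,1)·7! + C(5,2)·6! - C(5,3)·5! + C(5,4)·4! - C(5,5)·3!
= 40320 - 25200 + 7200 - 1200 + 120 - 6
= 21234

21234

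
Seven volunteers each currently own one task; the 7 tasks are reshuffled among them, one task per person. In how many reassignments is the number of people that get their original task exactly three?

315

Choose which 3 of the 7 are fixed: C(7,3) = 35.
The other 4 form a derangement: !4 = 9.
Total: 35 × 9 = 315.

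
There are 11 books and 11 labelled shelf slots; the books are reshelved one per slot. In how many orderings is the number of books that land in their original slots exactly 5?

Pick the 5 fixed positions: C(11,5) = 462 ways.
The remaining 6 must be deranged: !6 = 265.
Total: 462 × 265 = 122430.

122430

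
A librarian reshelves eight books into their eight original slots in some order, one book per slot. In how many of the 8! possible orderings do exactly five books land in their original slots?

Pick the 5 fixed positions: C(8,5) = 56 ways.
The remaining 3 must be deranged: !3 = 2.
Total: 56 × 2 = 112.

112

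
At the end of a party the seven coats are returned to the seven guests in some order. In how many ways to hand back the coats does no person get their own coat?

1854

!7 is the nearest integer to 7!/e.
7! = 5040, and 5040/e ≈ 1854.11, so !7 = 1854.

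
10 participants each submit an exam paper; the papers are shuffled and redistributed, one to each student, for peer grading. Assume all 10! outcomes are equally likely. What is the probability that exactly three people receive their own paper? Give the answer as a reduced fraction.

Favorable outcomes: C(10,3)·!7 = 120·1854 = 222480.
Total outcomes: 10! = 3628800.
Probability = 222480/3628800 = 103/1680.

103/1680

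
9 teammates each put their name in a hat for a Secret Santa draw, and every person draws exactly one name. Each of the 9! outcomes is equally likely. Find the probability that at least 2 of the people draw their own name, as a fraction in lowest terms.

95887/362880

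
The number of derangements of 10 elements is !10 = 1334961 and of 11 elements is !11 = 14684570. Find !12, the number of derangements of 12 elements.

176214841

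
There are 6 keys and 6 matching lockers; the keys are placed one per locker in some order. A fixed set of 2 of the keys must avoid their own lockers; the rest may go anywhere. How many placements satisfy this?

Let A_j be the event that the j-th constrained one is fixed. By inclusion-exclusion over the 2 events:
Σ_{j=0}^{2} (-1)^j C(2,j)(6-j)!
= C(2,0)·6! - C(2,1)·5! + C(2,2)·4!
= 720 - 240 + 24
= 504

504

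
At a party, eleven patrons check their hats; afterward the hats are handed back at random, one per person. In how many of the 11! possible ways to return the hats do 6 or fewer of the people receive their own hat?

39913444

# with exactly i fixed is C(11,i)·!(11-i); sum over i=0..6:
  i=0: C(11,0)·!11 = 1·14684570 = 14684570
  i=1: C(11,1)·!10 = 11·1334961 = 14684571
  i=2: C(11,2)·!9 = 55·133496 = 7342280
  i=3: C(11,3)·!8 = 165·14833 = 2447445
  i=4: C(11,4)·!7 = 330·1854 = 611820
  i=5: C(11,5)·!6 = 462·265 = 122430
  i=6: C(11,6)·!5 = 462·44 = 20328
Total = 39913444.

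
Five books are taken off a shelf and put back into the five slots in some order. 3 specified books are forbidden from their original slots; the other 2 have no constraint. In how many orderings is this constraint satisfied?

64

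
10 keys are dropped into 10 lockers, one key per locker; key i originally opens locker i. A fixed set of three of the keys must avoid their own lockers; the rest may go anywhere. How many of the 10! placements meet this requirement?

2656080

Inclusion-exclusion on the 3 forbidden self-matches:
Σ_{j=0}^{3} (-1)^j C(3,j)(10-j)!
= C(3,0)·10! - C(3,1)·9! + C(3,2)·8! - C(3,3)·7!
= 3628800 - 1088640 + 120960 - 5040
= 2656080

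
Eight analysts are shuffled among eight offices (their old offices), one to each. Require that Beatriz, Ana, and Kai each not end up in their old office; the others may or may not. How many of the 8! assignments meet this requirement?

27240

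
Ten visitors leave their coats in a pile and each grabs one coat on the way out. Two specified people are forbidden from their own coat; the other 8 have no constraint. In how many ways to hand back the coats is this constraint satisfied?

2943360

Let A_j be the event that the j-th constrained one is fixed. By inclusion-exclusion over the 2 events:
Σ_{j=0}^{2} (-1)^j C(2,j)(10-j)!
= C(2,0)·10! - C(2,1)·9! + C(2,2)·8!
= 3628800 - 725760 + 40320
= 2943360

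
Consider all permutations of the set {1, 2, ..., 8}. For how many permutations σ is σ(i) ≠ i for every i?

Recurrence: !8 = 7·(!7 + !6).
!8 = 7·(1854 + 265) = 7·2119 = 14833

14833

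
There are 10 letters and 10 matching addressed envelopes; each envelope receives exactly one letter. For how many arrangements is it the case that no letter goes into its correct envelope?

1334961

Use !n = (n-1)(!(n-1) + !(n-2)).
!10 = 9·(133496 + 14833) = 9·148329 = 1334961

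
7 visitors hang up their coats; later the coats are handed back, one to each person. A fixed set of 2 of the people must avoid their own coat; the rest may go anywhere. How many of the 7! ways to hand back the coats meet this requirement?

Let A_j be the event that the j-th constrained one is fixed. By inclusion-exclusion over the 2 events:
Σ_{j=0}^{2} (-1)^j C(2,j)(7-j)!
= C(2,0)·7! - C(2,1)·6! + C(2,2)·5!
= 5040 - 1440 + 120
= 3720

3720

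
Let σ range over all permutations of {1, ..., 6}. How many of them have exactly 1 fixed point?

264

Pick the single fixed position: C(6,1) = 6 ways.
The other 5 form a derangement: !5 = 44.
Total: 6 × 44 = 264.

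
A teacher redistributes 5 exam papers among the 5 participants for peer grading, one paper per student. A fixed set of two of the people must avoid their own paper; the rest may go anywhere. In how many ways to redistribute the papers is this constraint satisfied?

78

Inclusion-exclusion on the 2 forbidden self-matches:
Σ_{j=0}^{2} (-1)^j C(2,j)(5-j)!
= C(2,0)·5! - C(2,1)·4! + C(2,2)·3!
= 120 - 48 + 6
= 78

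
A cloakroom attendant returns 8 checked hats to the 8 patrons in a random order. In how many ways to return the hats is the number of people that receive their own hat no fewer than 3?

3235

# with exactly i fixed is C(8,i)·!(8-i); sum over i=3..8:
  i=3: C(8,3)·!5 = 56·44 = 2464
  i=4: C(8,4)·!4 = 70·9 = 630
  i=5: C(8,5)·!3 = 56·2 = 112
  i=6: C(8,6)·!2 = 28·1 = 28
  i=7: C(8,7)·!1 = 8·0 = 0
  i=8: C(8,8)·!0 = 1·1 = 1
Total = 3235.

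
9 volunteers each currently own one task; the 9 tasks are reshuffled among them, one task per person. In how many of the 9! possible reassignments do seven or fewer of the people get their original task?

Sum C(9,i)·!(9-i) for i = 0..7:
  i=0: C(9,0)·!9 = 1·133496 = 133496
  i=1: C(9,1)·!8 = 9·14833 = 133497
  i=2: C(9,2)·!7 = 36·1854 = 66744
  i=3: C(9,3)·!6 = 84·265 = 22260
  i=4: C(9,4)·!5 = 126·44 = 5544
  i=5: C(9,5)·!4 = 126·9 = 1134
  i=6: C(9,6)·!3 = 84·2 = 168
  i=7: C(9,7)·!2 = 36·1 = 36
Total = 362879.

362879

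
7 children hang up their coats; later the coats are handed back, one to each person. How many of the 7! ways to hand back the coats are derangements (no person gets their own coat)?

1854

The number of derangements of 7 is !7 = Σ_{k=0}^{7} (-1)^k·7!/k!
= 7! - 7!/1! + 7!/2! - 7!/3! + 7!/4! - 7!/5! + 7!/6! - 7!/7!
= 5040 - 5040 + 2520 - 840 + 210 - 42 + 7 - 1
= 1854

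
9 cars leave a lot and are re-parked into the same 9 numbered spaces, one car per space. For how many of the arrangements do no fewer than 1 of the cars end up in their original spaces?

229384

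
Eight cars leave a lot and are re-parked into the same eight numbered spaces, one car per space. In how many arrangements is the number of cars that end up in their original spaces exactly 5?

Choose which 5 of the 8 are fixed: C(8,5) = 56.
The remaining 3 must be deranged: !3 = 2.
Total: 56 × 2 = 112.

112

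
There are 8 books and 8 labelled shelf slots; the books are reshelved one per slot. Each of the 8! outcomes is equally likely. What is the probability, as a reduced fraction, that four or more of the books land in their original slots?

257/13440

Favorable outcomes: Σ_{i≥4} C(8,i)·!(8-i) = 70·9 + 56·2 + 28·1 + 8·0 + 1·1 = 771.
Total outcomes: 8! = 40320.
Probability = 771/40320 = 257/13440.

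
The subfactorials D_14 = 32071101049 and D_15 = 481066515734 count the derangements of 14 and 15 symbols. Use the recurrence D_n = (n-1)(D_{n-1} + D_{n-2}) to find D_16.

D_16 = (16-1)·(D_15 + D_14) = 15·(481066515734 + 32071101049) = 15·513137616783 = 7697064251745.

7697064251745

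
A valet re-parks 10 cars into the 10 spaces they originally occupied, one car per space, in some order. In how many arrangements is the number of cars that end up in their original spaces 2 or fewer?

Sum C(10,i)·!(10-i) for i = 0..2:
  i=0: C(10,0)·!10 = 1·1334961 = 1334961
  i=1: C(10,1)·!9 = 10·133496 = 1334960
  i=2: C(10,2)·!8 = 45·14833 = 667485
Total = 3337406.

3337406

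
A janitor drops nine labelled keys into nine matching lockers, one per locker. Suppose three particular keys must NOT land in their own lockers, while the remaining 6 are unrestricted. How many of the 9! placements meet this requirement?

Inclusion-exclusion on the 3 forbidden self-matches:
Σ_{j=0}^{3} (-1)^j C(3,j)(9-j)!
= C(3,0)·9! - C(3,1)·8! + C(3,2)·7! - C(3,3)·6!
= 362880 - 120960 + 15120 - 720
= 256320

256320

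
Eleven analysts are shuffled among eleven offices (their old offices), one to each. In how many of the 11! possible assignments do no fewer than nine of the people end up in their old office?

56

Sum C(11,i)·!(11-i) for i = 9..11:
  i=9: C(11,9)·!2 = 55·1 = 55
  i=10: C(11,10)·!1 = 11·0 = 0
  i=11: C(11,11)·!0 = 1·1 = 1
Total = 56.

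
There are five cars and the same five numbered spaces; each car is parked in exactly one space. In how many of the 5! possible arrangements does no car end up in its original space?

44

Use !n = n·!(n-1) + (-1)^n.
!5 = 5·9 - 1 = 44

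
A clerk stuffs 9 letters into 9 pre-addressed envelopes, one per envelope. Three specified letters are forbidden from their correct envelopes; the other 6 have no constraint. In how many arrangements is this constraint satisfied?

Inclusion-exclusion on the 3 forbidden self-matches:
Σ_{j=0}^{3} (-1)^j C(3,j)(9-j)!
= C(3,0)·9! - C(3,1)·8! + C(3,2)·7! - C(3,3)·6!
= 362880 - 120960 + 15120 - 720
= 256320

256320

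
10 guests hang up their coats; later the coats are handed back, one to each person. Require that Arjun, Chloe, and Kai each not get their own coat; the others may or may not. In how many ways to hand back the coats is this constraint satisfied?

2656080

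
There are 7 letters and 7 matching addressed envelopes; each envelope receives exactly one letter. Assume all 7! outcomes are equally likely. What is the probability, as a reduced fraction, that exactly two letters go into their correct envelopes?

11/60

Favorable outcomes: C(7,2)·!5 = 21·44 = 924.
Total outcomes: 7! = 5040.
Probability = 924/5040 = 11/60.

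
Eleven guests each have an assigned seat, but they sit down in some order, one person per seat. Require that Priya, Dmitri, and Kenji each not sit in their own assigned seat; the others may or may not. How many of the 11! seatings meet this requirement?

30078720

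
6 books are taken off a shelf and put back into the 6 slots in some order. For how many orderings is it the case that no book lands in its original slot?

265

Recurrence: !6 = 5·(!5 + !4).
!6 = 5·(44 + 9) = 5·53 = 265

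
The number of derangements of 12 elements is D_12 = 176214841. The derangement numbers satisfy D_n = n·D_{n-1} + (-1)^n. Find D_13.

2290792932

D_13 = 13·176214841 - 1 = 2290792932.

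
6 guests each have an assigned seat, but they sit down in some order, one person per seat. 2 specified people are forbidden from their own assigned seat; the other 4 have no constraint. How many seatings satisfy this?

Inclusion-exclusion on the 2 forbidden self-matches:
Σ_{j=0}^{2} (-1)^j C(2,j)(6-j)!
= C(2,0)·6! - C(2,1)·5! + C(2,2)·4!
= 720 - 240 + 24
= 504

504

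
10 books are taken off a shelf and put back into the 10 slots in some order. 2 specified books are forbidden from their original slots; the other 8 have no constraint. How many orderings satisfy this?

Let A_j be the event that the j-th constrained one is fixed. By inclusion-exclusion over the 2 events:
Σ_{j=0}^{2} (-1)^j C(2,j)(10-j)!
= C(2,0)·10! - C(2,1)·9! + C(2,2)·8!
= 3628800 - 725760 + 40320
= 2943360

2943360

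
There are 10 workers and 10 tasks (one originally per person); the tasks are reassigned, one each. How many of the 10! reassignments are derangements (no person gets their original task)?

1334961

!10 is the nearest integer to 10!/e.
10! = 3628800, and 3628800/e ≈ 1334960.92, so !10 = 1334961.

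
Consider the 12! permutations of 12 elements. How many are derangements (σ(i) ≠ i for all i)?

By inclusion-exclusion, !12 = Σ (-1)^k · 12!/k! for k=0..12
= 12! - 12!/1! + 12!/2! - 12!/3! + 12!/4! - 12!/5! + 12!/6! - 12!/7! + 12!/8! - 12!/9! + 12!/10! - 12!/11! + 12!/12!
= 479001600 - 479001600 + 239500800 - 79833600 + 19958400 - 3991680 + 665280 - 95040 + 11880 - 1320 + 132 - 12 + 1
= 176214841

176214841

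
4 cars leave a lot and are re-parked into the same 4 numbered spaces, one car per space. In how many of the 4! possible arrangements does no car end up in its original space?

Use !n = n·!(n-1) + (-1)^n.
!4 = 4·2 + 1 = 9

9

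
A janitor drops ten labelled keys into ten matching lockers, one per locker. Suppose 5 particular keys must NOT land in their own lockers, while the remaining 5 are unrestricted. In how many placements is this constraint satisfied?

2170680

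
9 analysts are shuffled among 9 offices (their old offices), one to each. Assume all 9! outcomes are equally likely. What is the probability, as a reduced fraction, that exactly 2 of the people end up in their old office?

103/560

Favorable outcomes: C(9,2)·!7 = 36·1854 = 66744.
Total outcomes: 9! = 362880.
Probability = 66744/362880 = 103/560.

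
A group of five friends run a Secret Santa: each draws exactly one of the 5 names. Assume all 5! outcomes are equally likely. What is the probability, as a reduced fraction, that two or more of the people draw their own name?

31/120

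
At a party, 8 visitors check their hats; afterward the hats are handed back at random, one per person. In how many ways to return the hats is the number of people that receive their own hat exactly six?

28

Pick the 6 fixed positions: C(8,6) = 28 ways.
The other 2 form a derangement: !2 = 1.
Total: 28 × 1 = 28.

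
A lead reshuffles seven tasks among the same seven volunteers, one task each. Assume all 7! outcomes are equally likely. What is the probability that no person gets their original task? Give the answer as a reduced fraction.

Favorable outcomes: !7 = 1854.
Total outcomes: 7! = 5040.
Probability = 1854/5040 = 103/280.

103/280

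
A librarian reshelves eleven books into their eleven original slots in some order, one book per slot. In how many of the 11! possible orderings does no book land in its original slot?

14684570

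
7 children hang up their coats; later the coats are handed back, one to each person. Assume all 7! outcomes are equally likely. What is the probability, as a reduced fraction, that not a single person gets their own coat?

Favorable outcomes: !7 = 1854.
Total outcomes: 7! = 5040.
Probability = 1854/5040 = 103/280.

103/280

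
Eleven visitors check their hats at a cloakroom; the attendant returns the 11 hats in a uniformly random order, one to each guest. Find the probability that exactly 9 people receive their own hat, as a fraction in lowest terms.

Favorable outcomes: C(11,9)·!2 = 55·1 = 55.
Total outcomes: 11! = 39916800.
Probability = 55/39916800 = 1/725760.

1/725760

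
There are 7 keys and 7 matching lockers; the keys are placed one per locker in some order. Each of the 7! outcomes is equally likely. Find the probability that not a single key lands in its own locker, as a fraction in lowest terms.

Favorable outcomes: !7 = 1854.
Total outcomes: 7! = 5040.
Probability = 1854/5040 = 103/280.

103/280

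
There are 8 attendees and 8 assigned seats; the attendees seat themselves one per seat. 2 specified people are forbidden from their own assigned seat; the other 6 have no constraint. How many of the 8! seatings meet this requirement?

30960

Let A_j be the event that the j-th constrained one is fixed. By inclusion-exclusion over the 2 events:
Σ_{j=0}^{2} (-1)^j C(2,j)(8-j)!
= C(2,0)·8! - C(2,1)·7! + C(2,2)·6!
= 40320 - 10080 + 720
= 30960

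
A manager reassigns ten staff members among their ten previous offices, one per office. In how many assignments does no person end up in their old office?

The subfactorial !10 = [10!/e] (nearest integer).
10! = 3628800, and 3628800/e ≈ 1334960.92, so !10 = 1334961.

1334961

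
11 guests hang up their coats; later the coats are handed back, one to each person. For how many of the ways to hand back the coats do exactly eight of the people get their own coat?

330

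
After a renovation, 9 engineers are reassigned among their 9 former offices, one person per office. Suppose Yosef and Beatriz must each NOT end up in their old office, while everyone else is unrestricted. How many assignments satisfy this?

Let A_j be the event that the j-th constrained one is fixed. By inclusion-exclusion over the 2 events:
Σ_{j=0}^{2} (-1)^j C(2,j)(9-j)!
= C(2,0)·9! - C(2,1)·8! + C(2,2)·7!
= 362880 - 80640 + 5040
= 287280

287280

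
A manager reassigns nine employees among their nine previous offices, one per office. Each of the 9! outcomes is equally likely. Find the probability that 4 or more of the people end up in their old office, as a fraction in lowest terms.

6883/362880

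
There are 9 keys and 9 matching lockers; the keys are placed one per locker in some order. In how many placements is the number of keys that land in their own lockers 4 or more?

6883

# with exactly i fixed is C(9,i)·!(9-i); sum over i=4..9:
  i=4: C(9,4)·!5 = 126·44 = 5544
  i=5: C(9,5)·!4 = 126·9 = 1134
  i=6: C(9,6)·!3 = 84·2 = 168
  i=7: C(9,7)·!2 = 36·1 = 36
  i=8: C(9,8)·!1 = 9·0 = 0
  i=9: C(9,9)·!0 = 1·1 = 1
Total = 6883.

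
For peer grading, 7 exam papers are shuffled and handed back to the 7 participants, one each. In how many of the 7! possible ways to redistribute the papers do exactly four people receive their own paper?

70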